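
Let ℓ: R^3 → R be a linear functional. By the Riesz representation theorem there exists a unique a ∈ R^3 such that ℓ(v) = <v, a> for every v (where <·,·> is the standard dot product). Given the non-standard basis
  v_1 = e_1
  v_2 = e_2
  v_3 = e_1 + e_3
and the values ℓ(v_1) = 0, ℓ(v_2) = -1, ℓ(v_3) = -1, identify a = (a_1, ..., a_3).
a = (0, -1, -1)

Write a = (a_1, ..., a_3) in the standard basis. For each basis vector v_i, ℓ(v_i) = <v_i, a> is a linear equation in the a_j's. Collect the n equations into a matrix system V a = ℓ, where row i of V is v_i (expressed in the standard basis). Since V is invertible (lower-triangular with 1s on the diagonal, up to permutation), solve by back-substitution:
  V =
[[1, 0, 0],
 [0, 1, 0],
 [1, 0, 1]]
  V a = (0, -1, -1)
Solving gives a = (0, -1, -1).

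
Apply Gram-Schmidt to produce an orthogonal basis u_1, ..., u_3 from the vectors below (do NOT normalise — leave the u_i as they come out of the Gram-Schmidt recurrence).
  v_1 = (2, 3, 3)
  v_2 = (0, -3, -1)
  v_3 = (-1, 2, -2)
Orthogonal basis:
  u_1 = (2, 3, 3)
  u_2 = (12/11, -15/11, 7/11)
  u_3 = (15/19, 5/19, -15/19)

Apply the Gram-Schmidt recurrence
  u_1 = v_1
  u_i = v_i − Σ_{j<i} ((v_i · u_j) / (u_j · u_j)) · u_j.

Step by step this gives:
  u_1 = (2, 3, 3)
  u_2 = (12/11, -15/11, 7/11)
  u_3 = (15/19, 5/19, -15/19)

Orthogonality check:
  u_2 · u_1 = 0 (should be 0)
  u_3 · u_1 = 0 (should be 0)
  u_3 · u_2 = 0 (should be 0)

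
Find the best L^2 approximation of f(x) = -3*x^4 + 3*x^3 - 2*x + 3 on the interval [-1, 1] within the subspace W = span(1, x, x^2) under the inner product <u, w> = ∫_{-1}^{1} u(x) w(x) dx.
g(x) = -18*x^2/7 - x/5 + 114/35

The best approximation g ∈ W is the orthogonal projection of f onto W. Writing g = a_0 + a_1 x + a_2 x^2, the coefficients solve the normal equations G · a = b where
  G_{ij} = <φ_i, φ_j> and b_i = <f, φ_i>, with φ_0 = 1, φ_1 = x, φ_2 = x^2.
G =
  [2, 0, 2/3]
  [0, 2/3, 0]
  [2/3, 0, 2/5],
b = (24/5, -2/15, 8/7).
Solving gives a_0 = 114/35, a_1 = -1/5, a_2 = -18/7, so
  g(x) = -18*x^2/7 - x/5 + 114/35.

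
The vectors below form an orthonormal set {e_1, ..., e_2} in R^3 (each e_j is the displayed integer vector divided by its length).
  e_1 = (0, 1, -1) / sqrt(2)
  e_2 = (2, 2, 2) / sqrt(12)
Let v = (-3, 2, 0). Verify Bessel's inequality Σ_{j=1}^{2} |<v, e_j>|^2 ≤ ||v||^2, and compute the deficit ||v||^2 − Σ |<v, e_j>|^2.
Σ |<v, e_j>|^2 = 7/3; ||v||^2 = 13; deficit = 32/3

Write each e_j = u_j / sqrt(<u_j, u_j>) where u_j is the displayed integer vector. Then <v, e_j> = <v, u_j> / sqrt(<u_j, u_j>), so |<v, e_j>|^2 = <v, u_j>^2 / <u_j, u_j>.
Coefficients: <v, e_1> = 2/sqrt(2), <v, e_2> = -2/sqrt(12).
Square and sum: Σ |<v, e_j>|^2 = 7/3.
Compute ||v||^2 = v·v = 13.
Deficit = 13 − 7/3 = 32/3 ≥ 0, confirming Bessel's inequality. (The deficit equals ||v − Σ <v,e_j> e_j||^2, the squared distance from v to span{e_j}.)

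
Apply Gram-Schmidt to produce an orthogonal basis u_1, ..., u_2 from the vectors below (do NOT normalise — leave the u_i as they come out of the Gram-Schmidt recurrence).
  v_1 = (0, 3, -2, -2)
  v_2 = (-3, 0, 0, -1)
Orthogonal basis:
  u_1 = (0, 3, -2, -2)
  u_2 = (-3, -6/17, 4/17, -13/17)

Apply the Gram-Schmidt recurrence
  u_1 = v_1
  u_i = v_i − Σ_{j<i} ((v_i · u_j) / (u_j · u_j)) · u_j.

Step by step this gives:
  u_1 = (0, 3, -2, -2)
  u_2 = (-3, -6/17, 4/17, -13/17)

Orthogonality check:
  u_2 · u_1 = 0 (should be 0)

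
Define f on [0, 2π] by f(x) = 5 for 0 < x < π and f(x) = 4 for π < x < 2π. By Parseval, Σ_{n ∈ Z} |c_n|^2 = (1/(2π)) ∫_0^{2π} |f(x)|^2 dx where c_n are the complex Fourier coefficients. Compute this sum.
Σ |c_n|^2 = 41/2

Parseval equates the L^2 energy of f (normalised by 1/(2π)) with the ℓ^2 sum of its Fourier coefficients: (1/(2π)) ∫_0^{2π} |f|^2 = Σ |c_n|^2.
Compute the left side: (1/(2π)) [∫_0^π 5^2 dx + ∫_π^{2π} 4^2 dx] = (1/(2π)) · (25π + 16π) = (25 + 16)/2 = 41/2.
So Σ_{n ∈ Z} |c_n|^2 = 41/2.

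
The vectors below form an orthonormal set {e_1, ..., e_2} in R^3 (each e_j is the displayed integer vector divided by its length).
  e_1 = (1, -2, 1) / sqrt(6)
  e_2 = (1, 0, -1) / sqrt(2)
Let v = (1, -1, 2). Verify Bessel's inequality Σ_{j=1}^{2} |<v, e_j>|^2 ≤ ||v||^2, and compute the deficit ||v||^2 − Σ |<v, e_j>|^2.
Σ |<v, e_j>|^2 = 14/3; ||v||^2 = 6; deficit = 4/3

Write each e_j = u_j / sqrt(<u_j, u_j>) where u_j is the displayed integer vector. Then <v, e_j> = <v, u_j> / sqrt(<u_j, u_j>), so |<v, e_j>|^2 = <v, u_j>^2 / <u_j, u_j>.
Coefficients: <v, e_1> = 5/sqrt(6), <v, e_2> = -1/sqrt(2).
Square and sum: Σ |<v, e_j>|^2 = 14/3.
Compute ||v||^2 = v·v = 6.
Deficit = 6 − 14/3 = 4/3 ≥ 0, confirming Bessel's inequality. (The deficit equals ||v − Σ <v,e_j> e_j||^2, the squared distance from v to span{e_j}.)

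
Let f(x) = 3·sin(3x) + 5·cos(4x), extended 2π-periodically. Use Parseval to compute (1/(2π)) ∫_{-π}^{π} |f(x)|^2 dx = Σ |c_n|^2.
Σ |c_n|^2 = 17

Expand |f|^2 and use orthogonality of {sin(nx), cos(mx)} on [-π, π]:
  ∫_{-π}^{π} sin(nx)^2 dx = π, ∫ cos(mx)^2 dx = π, and cross terms integrate to 0.
So ∫_{-π}^{π} f(x)^2 dx = 3^2 · π + 5^2 · π = (9 + 25)π.
Divide by 2π: (9 + 25)/2 = 17.
By Parseval, this equals Σ |c_n|^2.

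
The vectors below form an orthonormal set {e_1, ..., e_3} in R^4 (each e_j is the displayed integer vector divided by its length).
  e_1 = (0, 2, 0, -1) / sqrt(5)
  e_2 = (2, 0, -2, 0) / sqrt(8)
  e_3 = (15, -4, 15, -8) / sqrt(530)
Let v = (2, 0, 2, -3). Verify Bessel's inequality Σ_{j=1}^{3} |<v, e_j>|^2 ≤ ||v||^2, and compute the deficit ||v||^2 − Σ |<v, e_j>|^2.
Σ |<v, e_j>|^2 = 801/53; ||v||^2 = 17; deficit = 100/53

Write each e_j = u_j / sqrt(<u_j, u_j>) where u_j is the displayed integer vector. Then <v, e_j> = <v, u_j> / sqrt(<u_j, u_j>), so |<v, e_j>|^2 = <v, u_j>^2 / <u_j, u_j>.
Coefficients: <v, e_1> = 3/sqrt(5), <v, e_2> = 0/sqrt(8), <v, e_3> = 84/sqrt(530).
Square and sum: Σ |<v, e_j>|^2 = 801/53.
Compute ||v||^2 = v·v = 17.
Deficit = 17 − 801/53 = 100/53 ≥ 0, confirming Bessel's inequality. (The deficit equals ||v − Σ <v,e_j> e_j||^2, the squared distance from v to span{e_j}.)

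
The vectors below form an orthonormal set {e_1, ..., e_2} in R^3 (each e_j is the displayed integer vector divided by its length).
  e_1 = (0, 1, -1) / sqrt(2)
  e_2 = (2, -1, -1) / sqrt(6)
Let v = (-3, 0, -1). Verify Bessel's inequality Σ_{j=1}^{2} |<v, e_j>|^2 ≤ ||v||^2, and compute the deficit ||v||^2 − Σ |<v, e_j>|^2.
Σ |<v, e_j>|^2 = 14/3; ||v||^2 = 10; deficit = 16/3

Write each e_j = u_j / sqrt(<u_j, u_j>) where u_j is the displayed integer vector. Then <v, e_j> = <v, u_j> / sqrt(<u_j, u_j>), so |<v, e_j>|^2 = <v, u_j>^2 / <u_j, u_j>.
Coefficients: <v, e_1> = 1/sqrt(2), <v, e_2> = -5/sqrt(6).
Square and sum: Σ |<v, e_j>|^2 = 14/3.
Compute ||v||^2 = v·v = 10.
Deficit = 10 − 14/3 = 16/3 ≥ 0, confirming Bessel's inequality. (The deficit equals ||v − Σ <v,e_j> e_j||^2, the squared distance from v to span{e_j}.)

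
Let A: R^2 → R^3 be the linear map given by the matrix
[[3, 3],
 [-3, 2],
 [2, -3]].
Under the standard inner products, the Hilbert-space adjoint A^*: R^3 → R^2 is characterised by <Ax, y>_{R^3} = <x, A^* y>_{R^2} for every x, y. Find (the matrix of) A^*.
A^* = A^T =
[[3, -3, 2],
 [3, 2, -3]]

For real matrices with standard dot products, the defining identity <Ax, y> = <x, A^* y> gives (Ax)^T y = x^T (A^*) y, i.e. x^T A^T y = x^T (A^*) y. Since this holds for all x, y, we must have A^* = A^T. Therefore
A^* =
[[3, -3, 2],
 [3, 2, -3]].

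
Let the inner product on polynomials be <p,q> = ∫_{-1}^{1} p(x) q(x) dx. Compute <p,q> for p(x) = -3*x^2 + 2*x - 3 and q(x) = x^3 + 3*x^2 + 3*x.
<p,q> = -24/5

Expand the product: p(x)·q(x) = -3*x^5 - 7*x^4 - 6*x^3 - 3*x^2 - 9*x.
∫_{-1}^{1} of each monomial x^k gives [2/(k+1) if k even, 0 if k odd]. Integrating term-by-term (or equivalently evaluating the antiderivative F(x) = -x^6/2 - 7*x^5/5 - 3*x^4/2 - x^3 - 9*x^2/2 at the endpoints):
  F(1) − F(−1) = -89/10 − (-41/10) = -24/5.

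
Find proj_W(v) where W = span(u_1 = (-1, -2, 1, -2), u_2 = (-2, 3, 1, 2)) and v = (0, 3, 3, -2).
proj_W(v) = (-248/131, 113/131, 161/131, 26/131)

Set up U = [u_1 | ... | u_2] ∈ R^(4×2). The projector onto W = col(U) is P = U (U^T U)^(-1) U^T.
Compute U^T U =
  [10, -7]
  [-7, 18],
and U^T v = (1, 8).
Solve U^T U · c = U^T v for the coefficients: c = (74/131, 87/131). The projection is proj_W(v) = U c.
Check: (v - proj_W(v)) · u_1 = 0  (should be 0).
Check: (v - proj_W(v)) · u_2 = 0  (should be 0).
Result: proj_W(v) = (-248/131, 113/131, 161/131, 26/131).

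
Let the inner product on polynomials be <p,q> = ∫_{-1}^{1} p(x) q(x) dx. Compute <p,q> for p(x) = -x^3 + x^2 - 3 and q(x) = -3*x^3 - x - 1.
<p,q> = 692/105

Expand the product: p(x)·q(x) = 3*x^6 - 3*x^5 + x^4 + 9*x^3 - x^2 + 3*x + 3.
∫_{-1}^{1} of each monomial x^k gives [2/(k+1) if k even, 0 if k odd]. Integrating term-by-term (or equivalently evaluating the antiderivative F(x) = 3*x^7/7 - x^6/2 + x^5/5 + 9*x^4/4 - x^3/3 + 3*x^2/2 + 3*x at the endpoints):
  F(1) − F(−1) = 2749/420 − (-19/420) = 692/105.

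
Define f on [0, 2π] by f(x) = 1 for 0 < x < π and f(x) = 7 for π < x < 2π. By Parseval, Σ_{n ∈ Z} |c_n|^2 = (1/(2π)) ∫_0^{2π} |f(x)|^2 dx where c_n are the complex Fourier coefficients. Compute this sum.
Σ |c_n|^2 = 25

Parseval equates the L^2 energy of f (normalised by 1/(2π)) with the ℓ^2 sum of its Fourier coefficients: (1/(2π)) ∫_0^{2π} |f|^2 = Σ |c_n|^2.
Compute the left side: (1/(2π)) [∫_0^π 1^2 dx + ∫_π^{2π} 7^2 dx] = (1/(2π)) · (1π + 49π) = (1 + 49)/2 = 25.
So Σ_{n ∈ Z} |c_n|^2 = 25.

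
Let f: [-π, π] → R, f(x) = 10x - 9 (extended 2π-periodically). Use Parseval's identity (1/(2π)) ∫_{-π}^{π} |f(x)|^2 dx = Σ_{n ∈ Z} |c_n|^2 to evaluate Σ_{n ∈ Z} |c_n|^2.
Σ |c_n|^2 = 100π^2/3 + 81

Expand and integrate term by term over [-π, π]:
  ∫ (10x)^2 dx = 100·(2π^3/3); ∫ 2·10·(-9)·x dx = 0 (odd integrand); ∫ (-9)^2 dx = 81·2π.
So (1/(2π)) ∫_{-π}^{π} (10x - 9)^2 dx = 100π^2/3 + 81 = 100π^2/3 + 81.
Parseval ⇒ Σ |c_n|^2 = 100π^2/3 + 81.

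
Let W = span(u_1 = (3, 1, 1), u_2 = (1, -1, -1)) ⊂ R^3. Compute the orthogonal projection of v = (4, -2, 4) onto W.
proj_W(v) = (4, 1, 1)

Set up U = [u_1 | ... | u_2] ∈ R^(3×2). The projector onto W = col(U) is P = U (U^T U)^(-1) U^T.
Compute U^T U =
  [11, 1]
  [1, 3],
and U^T v = (14, 2).
Solve U^T U · c = U^T v for the coefficients: c = (5/4, 1/4). The projection is proj_W(v) = U c.
Check: (v - proj_W(v)) · u_1 = 0  (should be 0).
Check: (v - proj_W(v)) · u_2 = 0  (should be 0).
Result: proj_W(v) = (4, 1, 1).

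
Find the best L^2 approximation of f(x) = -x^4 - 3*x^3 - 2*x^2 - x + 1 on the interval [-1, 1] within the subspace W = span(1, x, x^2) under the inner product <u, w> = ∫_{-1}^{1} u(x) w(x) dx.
g(x) = -20*x^2/7 - 14*x/5 + 38/35

The best approximation g ∈ W is the orthogonal projection of f onto W. Writing g = a_0 + a_1 x + a_2 x^2, the coefficients solve the normal equations G · a = b where
  G_{ij} = <φ_i, φ_j> and b_i = <f, φ_i>, with φ_0 = 1, φ_1 = x, φ_2 = x^2.
G =
  [2, 0, 2/3]
  [0, 2/3, 0]
  [2/3, 0, 2/5],
b = (4/15, -28/15, -44/105).
Solving gives a_0 = 38/35, a_1 = -14/5, a_2 = -20/7, so
  g(x) = -20*x^2/7 - 14*x/5 + 38/35.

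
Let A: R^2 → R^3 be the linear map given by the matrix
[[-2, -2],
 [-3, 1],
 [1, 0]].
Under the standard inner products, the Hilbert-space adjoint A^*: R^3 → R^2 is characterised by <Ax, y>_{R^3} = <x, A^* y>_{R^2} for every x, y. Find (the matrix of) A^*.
A^* = A^T =
[[-2, -3, 1],
 [-2, 1, 0]]

For real matrices with standard dot products, the defining identity <Ax, y> = <x, A^* y> gives (Ax)^T y = x^T (A^*) y, i.e. x^T A^T y = x^T (A^*) y. Since this holds for all x, y, we must have A^* = A^T. Therefore
A^* =
[[-2, -3, 1],
 [-2, 1, 0]].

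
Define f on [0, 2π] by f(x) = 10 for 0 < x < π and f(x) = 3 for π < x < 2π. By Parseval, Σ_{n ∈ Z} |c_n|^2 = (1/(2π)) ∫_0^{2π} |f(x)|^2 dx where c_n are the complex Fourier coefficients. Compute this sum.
Σ |c_n|^2 = 109/2

Parseval equates the L^2 energy of f (normalised by 1/(2π)) with the ℓ^2 sum of its Fourier coefficients: (1/(2π)) ∫_0^{2π} |f|^2 = Σ |c_n|^2.
Compute the left side: (1/(2π)) [∫_0^π 10^2 dx + ∫_π^{2π} 3^2 dx] = (1/(2π)) · (100π + 9π) = (100 + 9)/2 = 109/2.
So Σ_{n ∈ Z} |c_n|^2 = 109/2.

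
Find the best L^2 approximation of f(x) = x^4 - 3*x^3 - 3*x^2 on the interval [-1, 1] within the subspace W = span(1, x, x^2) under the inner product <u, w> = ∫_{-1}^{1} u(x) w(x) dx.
g(x) = -15*x^2/7 - 9*x/5 - 3/35

The best approximation g ∈ W is the orthogonal projection of f onto W. Writing g = a_0 + a_1 x + a_2 x^2, the coefficients solve the normal equations G · a = b where
  G_{ij} = <φ_i, φ_j> and b_i = <f, φ_i>, with φ_0 = 1, φ_1 = x, φ_2 = x^2.
G =
  [2, 0, 2/3]
  [0, 2/3, 0]
  [2/3, 0, 2/5],
b = (-8/5, -6/5, -32/35).
Solving gives a_0 = -3/35, a_1 = -9/5, a_2 = -15/7, so
  g(x) = -15*x^2/7 - 9*x/5 - 3/35.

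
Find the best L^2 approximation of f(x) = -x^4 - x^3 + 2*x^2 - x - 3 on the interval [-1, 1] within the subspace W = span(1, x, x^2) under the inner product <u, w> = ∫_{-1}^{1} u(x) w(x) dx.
g(x) = 8*x^2/7 - 8*x/5 - 102/35

The best approximation g ∈ W is the orthogonal projection of f onto W. Writing g = a_0 + a_1 x + a_2 x^2, the coefficients solve the normal equations G · a = b where
  G_{ij} = <φ_i, φ_j> and b_i = <f, φ_i>, with φ_0 = 1, φ_1 = x, φ_2 = x^2.
G =
  [2, 0, 2/3]
  [0, 2/3, 0]
  [2/3, 0, 2/5],
b = (-76/15, -16/15, -52/35).
Solving gives a_0 = -102/35, a_1 = -8/5, a_2 = 8/7, so
  g(x) = 8*x^2/7 - 8*x/5 - 102/35.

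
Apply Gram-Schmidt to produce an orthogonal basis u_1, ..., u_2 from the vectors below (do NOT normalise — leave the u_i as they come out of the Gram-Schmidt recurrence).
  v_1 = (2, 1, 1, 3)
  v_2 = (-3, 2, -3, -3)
Orthogonal basis:
  u_1 = (2, 1, 1, 3)
  u_2 = (-13/15, 46/15, -29/15, 1/5)

Apply the Gram-Schmidt recurrence
  u_1 = v_1
  u_i = v_i − Σ_{j<i} ((v_i · u_j) / (u_j · u_j)) · u_j.

Step by step this gives:
  u_1 = (2, 1, 1, 3)
  u_2 = (-13/15, 46/15, -29/15, 1/5)

Orthogonality check:
  u_2 · u_1 = 0 (should be 0)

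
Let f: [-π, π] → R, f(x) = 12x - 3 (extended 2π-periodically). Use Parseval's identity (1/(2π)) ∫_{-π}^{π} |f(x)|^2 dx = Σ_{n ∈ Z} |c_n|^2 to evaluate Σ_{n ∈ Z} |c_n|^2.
Σ |c_n|^2 = 48π^2 + 9

Expand and integrate term by term over [-π, π]:
  ∫ (12x)^2 dx = 144·(2π^3/3); ∫ 2·12·(-3)·x dx = 0 (odd integrand); ∫ (-3)^2 dx = 9·2π.
So (1/(2π)) ∫_{-π}^{π} (12x - 3)^2 dx = 144π^2/3 + 9 = 48π^2 + 9.
Parseval ⇒ Σ |c_n|^2 = 48π^2 + 9.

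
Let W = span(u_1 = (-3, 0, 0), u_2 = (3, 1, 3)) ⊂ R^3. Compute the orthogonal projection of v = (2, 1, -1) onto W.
proj_W(v) = (2, -1/5, -3/5)

Set up U = [u_1 | ... | u_2] ∈ R^(3×2). The projector onto W = col(U) is P = U (U^T U)^(-1) U^T.
Compute U^T U =
  [9, -9]
  [-9, 19],
and U^T v = (-6, 4).
Solve U^T U · c = U^T v for the coefficients: c = (-13/15, -1/5). The projection is proj_W(v) = U c.
Check: (v - proj_W(v)) · u_1 = 0  (should be 0).
Check: (v - proj_W(v)) · u_2 = 0  (should be 0).
Result: proj_W(v) = (2, -1/5, -3/5).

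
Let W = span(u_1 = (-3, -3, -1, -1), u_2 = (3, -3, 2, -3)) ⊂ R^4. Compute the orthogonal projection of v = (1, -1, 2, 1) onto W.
proj_W(v) = (729/619, -129/619, 386/619, -329/619)

Set up U = [u_1 | ... | u_2] ∈ R^(4×2). The projector onto W = col(U) is P = U (U^T U)^(-1) U^T.
Compute U^T U =
  [20, 1]
  [1, 31],
and U^T v = (-3, 7).
Solve U^T U · c = U^T v for the coefficients: c = (-100/619, 143/619). The projection is proj_W(v) = U c.
Check: (v - proj_W(v)) · u_1 = 0  (should be 0).
Check: (v - proj_W(v)) · u_2 = 0  (should be 0).
Result: proj_W(v) = (729/619, -129/619, 386/619, -329/619).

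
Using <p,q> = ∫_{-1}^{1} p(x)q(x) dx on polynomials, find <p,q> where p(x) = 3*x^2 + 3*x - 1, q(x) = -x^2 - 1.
<p,q> = -8/15

Expand the product: p(x)·q(x) = -3*x^4 - 3*x^3 - 2*x^2 - 3*x + 1.
∫_{-1}^{1} of each monomial x^k gives [2/(k+1) if k even, 0 if k odd]. Integrating term-by-term (or equivalently evaluating the antiderivative F(x) = -3*x^5/5 - 3*x^4/4 - 2*x^3/3 - 3*x^2/2 + x at the endpoints):
  F(1) − F(−1) = -151/60 − (-119/60) = -8/15.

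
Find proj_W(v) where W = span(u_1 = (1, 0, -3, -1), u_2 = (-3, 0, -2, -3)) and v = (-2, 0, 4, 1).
proj_W(v) = (-405/206, 0, 415/103, 195/206)

Set up U = [u_1 | ... | u_2] ∈ R^(4×2). The projector onto W = col(U) is P = U (U^T U)^(-1) U^T.
Compute U^T U =
  [11, 6]
  [6, 22],
and U^T v = (-15, -5).
Solve U^T U · c = U^T v for the coefficients: c = (-150/103, 35/206). The projection is proj_W(v) = U c.
Check: (v - proj_W(v)) · u_1 = 0  (should be 0).
Check: (v - proj_W(v)) · u_2 = 0  (should be 0).
Result: proj_W(v) = (-405/206, 0, 415/103, 195/206).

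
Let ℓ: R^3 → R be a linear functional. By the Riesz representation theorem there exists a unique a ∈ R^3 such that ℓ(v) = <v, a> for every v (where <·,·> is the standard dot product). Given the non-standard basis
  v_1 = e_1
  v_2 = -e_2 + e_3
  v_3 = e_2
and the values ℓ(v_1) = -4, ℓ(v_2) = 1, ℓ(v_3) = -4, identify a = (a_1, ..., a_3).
a = (-4, -4, -3)

Write a = (a_1, ..., a_3) in the standard basis. For each basis vector v_i, ℓ(v_i) = <v_i, a> is a linear equation in the a_j's. Collect the n equations into a matrix system V a = ℓ, where row i of V is v_i (expressed in the standard basis). Since V is invertible (lower-triangular with 1s on the diagonal, up to permutation), solve by back-substitution:
  V =
[[1, 0, 0],
 [0, -1, 1],
 [0, 1, 0]]
  V a = (-4, 1, -4)
Solving gives a = (-4, -4, -3).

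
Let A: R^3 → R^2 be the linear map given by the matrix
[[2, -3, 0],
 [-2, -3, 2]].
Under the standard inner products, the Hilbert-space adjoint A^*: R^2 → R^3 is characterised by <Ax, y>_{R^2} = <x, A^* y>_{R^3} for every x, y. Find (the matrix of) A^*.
A^* = A^T =
[[2, -2],
 [-3, -3],
 [0, 2]]

For real matrices with standard dot products, the defining identity <Ax, y> = <x, A^* y> gives (Ax)^T y = x^T (A^*) y, i.e. x^T A^T y = x^T (A^*) y. Since this holds for all x, y, we must have A^* = A^T. Therefore
A^* =
[[2, -2],
 [-3, -3],
 [0, 2]].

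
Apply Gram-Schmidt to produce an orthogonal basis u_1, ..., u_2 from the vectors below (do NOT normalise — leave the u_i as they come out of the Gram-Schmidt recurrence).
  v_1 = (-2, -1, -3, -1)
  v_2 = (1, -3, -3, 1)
Orthogonal basis:
  u_1 = (-2, -1, -3, -1)
  u_2 = (11/5, -12/5, -6/5, 8/5)

Apply the Gram-Schmidt recurrence
  u_1 = v_1
  u_i = v_i − Σ_{j<i} ((v_i · u_j) / (u_j · u_j)) · u_j.

Step by step this gives:
  u_1 = (-2, -1, -3, -1)
  u_2 = (11/5, -12/5, -6/5, 8/5)

Orthogonality check:
  u_2 · u_1 = 0 (should be 0)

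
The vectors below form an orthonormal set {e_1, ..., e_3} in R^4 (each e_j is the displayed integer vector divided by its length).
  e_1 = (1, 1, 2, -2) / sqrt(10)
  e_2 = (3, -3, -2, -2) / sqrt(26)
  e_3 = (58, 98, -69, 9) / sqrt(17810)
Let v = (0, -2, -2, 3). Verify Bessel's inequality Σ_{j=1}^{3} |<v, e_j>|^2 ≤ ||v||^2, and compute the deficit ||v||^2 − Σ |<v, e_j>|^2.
Σ |<v, e_j>|^2 = 4129/274; ||v||^2 = 17; deficit = 529/274

Write each e_j = u_j / sqrt(<u_j, u_j>) where u_j is the displayed integer vector. Then <v, e_j> = <v, u_j> / sqrt(<u_j, u_j>), so |<v, e_j>|^2 = <v, u_j>^2 / <u_j, u_j>.
Coefficients: <v, e_1> = -12/sqrt(10), <v, e_2> = 4/sqrt(26), <v, e_3> = -31/sqrt(17810).
Square and sum: Σ |<v, e_j>|^2 = 4129/274.
Compute ||v||^2 = v·v = 17.
Deficit = 17 − 4129/274 = 529/274 ≥ 0, confirming Bessel's inequality. (The deficit equals ||v − Σ <v,e_j> e_j||^2, the squared distance from v to span{e_j}.)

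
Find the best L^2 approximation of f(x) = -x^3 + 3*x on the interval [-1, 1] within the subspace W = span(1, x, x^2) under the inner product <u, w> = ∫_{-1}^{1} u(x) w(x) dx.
g(x) = 12*x/5

The best approximation g ∈ W is the orthogonal projection of f onto W. Writing g = a_0 + a_1 x + a_2 x^2, the coefficients solve the normal equations G · a = b where
  G_{ij} = <φ_i, φ_j> and b_i = <f, φ_i>, with φ_0 = 1, φ_1 = x, φ_2 = x^2.
G =
  [2, 0, 2/3]
  [0, 2/3, 0]
  [2/3, 0, 2/5],
b = (0, 8/5, 0).
Solving gives a_0 = 0, a_1 = 12/5, a_2 = 0, so
  g(x) = 12*x/5.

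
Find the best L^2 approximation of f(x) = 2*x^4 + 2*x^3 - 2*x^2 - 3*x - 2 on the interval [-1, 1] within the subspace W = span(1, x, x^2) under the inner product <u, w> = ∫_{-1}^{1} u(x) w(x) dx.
g(x) = -2*x^2/7 - 9*x/5 - 76/35

The best approximation g ∈ W is the orthogonal projection of f onto W. Writing g = a_0 + a_1 x + a_2 x^2, the coefficients solve the normal equations G · a = b where
  G_{ij} = <φ_i, φ_j> and b_i = <f, φ_i>, with φ_0 = 1, φ_1 = x, φ_2 = x^2.
G =
  [2, 0, 2/3]
  [0, 2/3, 0]
  [2/3, 0, 2/5],
b = (-68/15, -6/5, -164/105).
Solving gives a_0 = -76/35, a_1 = -9/5, a_2 = -2/7, so
  g(x) = -2*x^2/7 - 9*x/5 - 76/35.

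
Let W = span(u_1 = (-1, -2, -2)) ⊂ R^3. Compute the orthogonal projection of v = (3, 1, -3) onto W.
proj_W(v) = (-1/9, -2/9, -2/9)

Set up U = [u_1 | ... | u_1] ∈ R^(3×1). The projector onto W = col(U) is P = U (U^T U)^(-1) U^T.
Compute U^T U =
  [9],
and U^T v = (1).
Solve U^T U · c = U^T v for the coefficients: c = (1/9). The projection is proj_W(v) = U c.
Check: (v - proj_W(v)) · u_1 = 0  (should be 0).
Result: proj_W(v) = (-1/9, -2/9, -2/9).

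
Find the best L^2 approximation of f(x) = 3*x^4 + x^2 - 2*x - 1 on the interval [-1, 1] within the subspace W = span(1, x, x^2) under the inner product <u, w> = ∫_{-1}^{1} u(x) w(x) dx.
g(x) = 25*x^2/7 - 2*x - 44/35

The best approximation g ∈ W is the orthogonal projection of f onto W. Writing g = a_0 + a_1 x + a_2 x^2, the coefficients solve the normal equations G · a = b where
  G_{ij} = <φ_i, φ_j> and b_i = <f, φ_i>, with φ_0 = 1, φ_1 = x, φ_2 = x^2.
G =
  [2, 0, 2/3]
  [0, 2/3, 0]
  [2/3, 0, 2/5],
b = (-2/15, -4/3, 62/105).
Solving gives a_0 = -44/35, a_1 = -2, a_2 = 25/7, so
  g(x) = 25*x^2/7 - 2*x - 44/35.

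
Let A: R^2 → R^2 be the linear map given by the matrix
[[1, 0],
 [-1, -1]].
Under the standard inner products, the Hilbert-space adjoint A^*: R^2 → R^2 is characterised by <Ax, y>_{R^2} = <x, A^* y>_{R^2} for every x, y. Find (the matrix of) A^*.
A^* = A^T =
[[1, -1],
 [0, -1]]

For real matrices with standard dot products, the defining identity <Ax, y> = <x, A^* y> gives (Ax)^T y = x^T (A^*) y, i.e. x^T A^T y = x^T (A^*) y. Since this holds for all x, y, we must have A^* = A^T. Therefore
A^* =
[[1, -1],
 [0, -1]].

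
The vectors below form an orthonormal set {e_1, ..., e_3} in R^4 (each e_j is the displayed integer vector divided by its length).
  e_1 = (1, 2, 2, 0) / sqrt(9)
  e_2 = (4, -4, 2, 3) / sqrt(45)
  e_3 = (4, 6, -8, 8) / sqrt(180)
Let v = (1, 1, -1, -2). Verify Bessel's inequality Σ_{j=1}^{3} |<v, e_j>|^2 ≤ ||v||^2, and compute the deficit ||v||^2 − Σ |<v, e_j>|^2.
Σ |<v, e_j>|^2 = 14/9; ||v||^2 = 7; deficit = 49/9

Write each e_j = u_j / sqrt(<u_j, u_j>) where u_j is the displayed integer vector. Then <v, e_j> = <v, u_j> / sqrt(<u_j, u_j>), so |<v, e_j>|^2 = <v, u_j>^2 / <u_j, u_j>.
Coefficients: <v, e_1> = 1/sqrt(9), <v, e_2> = -8/sqrt(45), <v, e_3> = 2/sqrt(180).
Square and sum: Σ |<v, e_j>|^2 = 14/9.
Compute ||v||^2 = v·v = 7.
Deficit = 7 − 14/9 = 49/9 ≥ 0, confirming Bessel's inequality. (The deficit equals ||v − Σ <v,e_j> e_j||^2, the squared distance from v to span{e_j}.)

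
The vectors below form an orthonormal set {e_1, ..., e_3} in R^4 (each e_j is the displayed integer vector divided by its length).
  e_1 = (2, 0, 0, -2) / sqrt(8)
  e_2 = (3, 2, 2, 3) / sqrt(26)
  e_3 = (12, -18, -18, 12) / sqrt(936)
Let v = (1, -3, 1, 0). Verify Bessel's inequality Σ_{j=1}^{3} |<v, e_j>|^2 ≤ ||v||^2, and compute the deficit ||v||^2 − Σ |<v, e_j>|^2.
Σ |<v, e_j>|^2 = 3; ||v||^2 = 11; deficit = 8

Write each e_j = u_j / sqrt(<u_j, u_j>) where u_j is the displayed integer vector. Then <v, e_j> = <v, u_j> / sqrt(<u_j, u_j>), so |<v, e_j>|^2 = <v, u_j>^2 / <u_j, u_j>.
Coefficients: <v, e_1> = 2/sqrt(8), <v, e_2> = -1/sqrt(26), <v, e_3> = 48/sqrt(936).
Square and sum: Σ |<v, e_j>|^2 = 3.
Compute ||v||^2 = v·v = 11.
Deficit = 11 − 3 = 8 ≥ 0, confirming Bessel's inequality. (The deficit equals ||v − Σ <v,e_j> e_j||^2, the squared distance from v to span{e_j}.)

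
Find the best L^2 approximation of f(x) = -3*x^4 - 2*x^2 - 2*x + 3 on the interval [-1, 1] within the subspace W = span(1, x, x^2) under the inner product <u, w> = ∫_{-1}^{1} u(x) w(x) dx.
g(x) = -32*x^2/7 - 2*x + 114/35

The best approximation g ∈ W is the orthogonal projection of f onto W. Writing g = a_0 + a_1 x + a_2 x^2, the coefficients solve the normal equations G · a = b where
  G_{ij} = <φ_i, φ_j> and b_i = <f, φ_i>, with φ_0 = 1, φ_1 = x, φ_2 = x^2.
G =
  [2, 0, 2/3]
  [0, 2/3, 0]
  [2/3, 0, 2/5],
b = (52/15, -4/3, 12/35).
Solving gives a_0 = 114/35, a_1 = -2, a_2 = -32/7, so
  g(x) = -32*x^2/7 - 2*x + 114/35.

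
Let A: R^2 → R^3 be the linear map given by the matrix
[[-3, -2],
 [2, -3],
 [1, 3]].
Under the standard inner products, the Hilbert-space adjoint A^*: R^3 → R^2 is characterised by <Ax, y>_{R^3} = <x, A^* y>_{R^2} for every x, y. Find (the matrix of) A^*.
A^* = A^T =
[[-3, 2, 1],
 [-2, -3, 3]]

For real matrices with standard dot products, the defining identity <Ax, y> = <x, A^* y> gives (Ax)^T y = x^T (A^*) y, i.e. x^T A^T y = x^T (A^*) y. Since this holds for all x, y, we must have A^* = A^T. Therefore
A^* =
[[-3, 2, 1],
 [-2, -3, 3]].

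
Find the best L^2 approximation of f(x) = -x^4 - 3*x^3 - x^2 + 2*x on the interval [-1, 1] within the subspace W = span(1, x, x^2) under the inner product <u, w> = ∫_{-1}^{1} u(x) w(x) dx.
g(x) = -13*x^2/7 + x/5 + 3/35

The best approximation g ∈ W is the orthogonal projection of f onto W. Writing g = a_0 + a_1 x + a_2 x^2, the coefficients solve the normal equations G · a = b where
  G_{ij} = <φ_i, φ_j> and b_i = <f, φ_i>, with φ_0 = 1, φ_1 = x, φ_2 = x^2.
G =
  [2, 0, 2/3]
  [0, 2/3, 0]
  [2/3, 0, 2/5],
b = (-16/15, 2/15, -24/35).
Solving gives a_0 = 3/35, a_1 = 1/5, a_2 = -13/7, so
  g(x) = -13*x^2/7 + x/5 + 3/35.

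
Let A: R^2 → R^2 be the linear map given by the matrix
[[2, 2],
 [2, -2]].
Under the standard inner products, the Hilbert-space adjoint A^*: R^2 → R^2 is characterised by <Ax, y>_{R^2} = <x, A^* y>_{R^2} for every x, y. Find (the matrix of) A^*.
A^* = A^T =
[[2, 2],
 [2, -2]]

For real matrices with standard dot products, the defining identity <Ax, y> = <x, A^* y> gives (Ax)^T y = x^T (A^*) y, i.e. x^T A^T y = x^T (A^*) y. Since this holds for all x, y, we must have A^* = A^T. Therefore
A^* =
[[2, 2],
 [2, -2]].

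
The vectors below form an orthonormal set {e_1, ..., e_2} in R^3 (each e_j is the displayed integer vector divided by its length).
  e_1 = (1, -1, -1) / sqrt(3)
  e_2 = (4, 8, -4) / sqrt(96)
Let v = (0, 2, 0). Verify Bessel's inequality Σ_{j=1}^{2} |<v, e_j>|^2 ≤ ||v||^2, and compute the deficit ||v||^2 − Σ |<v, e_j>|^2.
Σ |<v, e_j>|^2 = 4; ||v||^2 = 4; deficit = 0

Write each e_j = u_j / sqrt(<u_j, u_j>) where u_j is the displayed integer vector. Then <v, e_j> = <v, u_j> / sqrt(<u_j, u_j>), so |<v, e_j>|^2 = <v, u_j>^2 / <u_j, u_j>.
Coefficients: <v, e_1> = -2/sqrt(3), <v, e_2> = 16/sqrt(96).
Square and sum: Σ |<v, e_j>|^2 = 4.
Compute ||v||^2 = v·v = 4.
Deficit = 4 − 4 = 0 ≥ 0, confirming Bessel's inequality. (The deficit equals ||v − Σ <v,e_j> e_j||^2, the squared distance from v to span{e_j}.)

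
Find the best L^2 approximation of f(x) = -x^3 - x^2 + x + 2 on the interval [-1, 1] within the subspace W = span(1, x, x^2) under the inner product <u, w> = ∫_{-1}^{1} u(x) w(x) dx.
g(x) = -x^2 + 2*x/5 + 2

The best approximation g ∈ W is the orthogonal projection of f onto W. Writing g = a_0 + a_1 x + a_2 x^2, the coefficients solve the normal equations G · a = b where
  G_{ij} = <φ_i, φ_j> and b_i = <f, φ_i>, with φ_0 = 1, φ_1 = x, φ_2 = x^2.
G =
  [2, 0, 2/3]
  [0, 2/3, 0]
  [2/3, 0, 2/5],
b = (10/3, 4/15, 14/15).
Solving gives a_0 = 2, a_1 = 2/5, a_2 = -1, so
  g(x) = -x^2 + 2*x/5 + 2.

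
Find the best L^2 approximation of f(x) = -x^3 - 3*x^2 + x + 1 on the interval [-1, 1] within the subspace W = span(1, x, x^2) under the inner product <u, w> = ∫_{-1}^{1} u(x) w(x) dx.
g(x) = -3*x^2 + 2*x/5 + 1

The best approximation g ∈ W is the orthogonal projection of f onto W. Writing g = a_0 + a_1 x + a_2 x^2, the coefficients solve the normal equations G · a = b where
  G_{ij} = <φ_i, φ_j> and b_i = <f, φ_i>, with φ_0 = 1, φ_1 = x, φ_2 = x^2.
G =
  [2, 0, 2/3]
  [0, 2/3, 0]
  [2/3, 0, 2/5],
b = (0, 4/15, -8/15).
Solving gives a_0 = 1, a_1 = 2/5, a_2 = -3, so
  g(x) = -3*x^2 + 2*x/5 + 1.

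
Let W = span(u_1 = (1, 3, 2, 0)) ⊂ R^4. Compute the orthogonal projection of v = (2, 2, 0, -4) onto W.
proj_W(v) = (4/7, 12/7, 8/7, 0)

Set up U = [u_1 | ... | u_1] ∈ R^(4×1). The projector onto W = col(U) is P = U (U^T U)^(-1) U^T.
Compute U^T U =
  [14],
and U^T v = (8).
Solve U^T U · c = U^T v for the coefficients: c = (4/7). The projection is proj_W(v) = U c.
Check: (v - proj_W(v)) · u_1 = 0  (should be 0).
Result: proj_W(v) = (4/7, 12/7, 8/7, 0).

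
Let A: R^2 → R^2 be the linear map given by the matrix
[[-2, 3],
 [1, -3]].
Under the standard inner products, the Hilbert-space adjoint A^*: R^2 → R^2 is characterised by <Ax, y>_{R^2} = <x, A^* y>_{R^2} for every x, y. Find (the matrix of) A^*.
A^* = A^T =
[[-2, 1],
 [3, -3]]

For real matrices with standard dot products, the defining identity <Ax, y> = <x, A^* y> gives (Ax)^T y = x^T (A^*) y, i.e. x^T A^T y = x^T (A^*) y. Since this holds for all x, y, we must have A^* = A^T. Therefore
A^* =
[[-2, 1],
 [3, -3]].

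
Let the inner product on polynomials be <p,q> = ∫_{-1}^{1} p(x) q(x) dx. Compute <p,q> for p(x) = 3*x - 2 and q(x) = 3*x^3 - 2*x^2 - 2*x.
<p,q> = 34/15

Expand the product: p(x)·q(x) = 9*x^4 - 12*x^3 - 2*x^2 + 4*x.
∫_{-1}^{1} of each monomial x^k gives [2/(k+1) if k even, 0 if k odd]. Integrating term-by-term (or equivalently evaluating the antiderivative F(x) = 9*x^5/5 - 3*x^4 - 2*x^3/3 + 2*x^2 at the endpoints):
  F(1) − F(−1) = 2/15 − (-32/15) = 34/15.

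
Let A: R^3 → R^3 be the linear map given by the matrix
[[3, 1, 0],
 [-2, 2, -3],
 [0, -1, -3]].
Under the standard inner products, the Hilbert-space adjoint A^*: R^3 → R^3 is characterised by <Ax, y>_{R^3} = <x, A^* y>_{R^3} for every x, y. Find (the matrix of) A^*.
A^* = A^T =
[[3, -2, 0],
 [1, 2, -1],
 [0, -3, -3]]

For real matrices with standard dot products, the defining identity <Ax, y> = <x, A^* y> gives (Ax)^T y = x^T (A^*) y, i.e. x^T A^T y = x^T (A^*) y. Since this holds for all x, y, we must have A^* = A^T. Therefore
A^* =
[[3, -2, 0],
 [1, 2, -1],
 [0, -3, -3]].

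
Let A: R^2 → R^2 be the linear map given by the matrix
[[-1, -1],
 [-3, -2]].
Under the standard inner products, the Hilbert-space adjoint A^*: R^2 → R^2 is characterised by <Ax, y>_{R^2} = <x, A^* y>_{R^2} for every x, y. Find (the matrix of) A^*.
A^* = A^T =
[[-1, -3],
 [-1, -2]]

For real matrices with standard dot products, the defining identity <Ax, y> = <x, A^* y> gives (Ax)^T y = x^T (A^*) y, i.e. x^T A^T y = x^T (A^*) y. Since this holds for all x, y, we must have A^* = A^T. Therefore
A^* =
[[-1, -3],
 [-1, -2]].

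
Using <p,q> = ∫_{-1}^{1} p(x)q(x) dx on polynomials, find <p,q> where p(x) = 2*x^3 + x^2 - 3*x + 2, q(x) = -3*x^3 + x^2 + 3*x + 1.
<p,q> = 164/35

Expand the product: p(x)·q(x) = -6*x^6 - x^5 + 16*x^4 - 4*x^3 - 6*x^2 + 3*x + 2.
∫_{-1}^{1} of each monomial x^k gives [2/(k+1) if k even, 0 if k odd]. Integrating term-by-term (or equivalently evaluating the antiderivative F(x) = -6*x^7/7 - x^6/6 + 16*x^5/5 - x^4 - 2*x^3 + 3*x^2/2 + 2*x at the endpoints):
  F(1) − F(−1) = 281/105 − (-211/105) = 164/35.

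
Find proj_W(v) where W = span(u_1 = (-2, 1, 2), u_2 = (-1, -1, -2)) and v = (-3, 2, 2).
proj_W(v) = (-3, 6/5, 12/5)

Set up U = [u_1 | ... | u_2] ∈ R^(3×2). The projector onto W = col(U) is P = U (U^T U)^(-1) U^T.
Compute U^T U =
  [9, -3]
  [-3, 6],
and U^T v = (12, -3).
Solve U^T U · c = U^T v for the coefficients: c = (7/5, 1/5). The projection is proj_W(v) = U c.
Check: (v - proj_W(v)) · u_1 = 0  (should be 0).
Check: (v - proj_W(v)) · u_2 = 0  (should be 0).
Result: proj_W(v) = (-3, 6/5, 12/5).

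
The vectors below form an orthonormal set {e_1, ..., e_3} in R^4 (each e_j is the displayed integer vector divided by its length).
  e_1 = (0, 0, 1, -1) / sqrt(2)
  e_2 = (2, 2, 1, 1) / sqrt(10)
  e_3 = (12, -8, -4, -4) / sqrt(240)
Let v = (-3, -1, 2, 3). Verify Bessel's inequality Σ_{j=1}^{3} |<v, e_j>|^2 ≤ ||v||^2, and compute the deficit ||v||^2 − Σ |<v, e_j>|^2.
Σ |<v, e_j>|^2 = 11; ||v||^2 = 23; deficit = 12

Write each e_j = u_j / sqrt(<u_j, u_j>) where u_j is the displayed integer vector. Then <v, e_j> = <v, u_j> / sqrt(<u_j, u_j>), so |<v, e_j>|^2 = <v, u_j>^2 / <u_j, u_j>.
Coefficients: <v, e_1> = -1/sqrt(2), <v, e_2> = -3/sqrt(10), <v, e_3> = -48/sqrt(240).
Square and sum: Σ |<v, e_j>|^2 = 11.
Compute ||v||^2 = v·v = 23.
Deficit = 23 − 11 = 12 ≥ 0, confirming Bessel's inequality. (The deficit equals ||v − Σ <v,e_j> e_j||^2, the squared distance from v to span{e_j}.)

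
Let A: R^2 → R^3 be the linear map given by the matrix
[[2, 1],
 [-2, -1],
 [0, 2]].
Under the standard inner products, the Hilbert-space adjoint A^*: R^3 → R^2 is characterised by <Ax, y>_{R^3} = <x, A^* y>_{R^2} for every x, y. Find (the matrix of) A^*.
A^* = A^T =
[[2, -2, 0],
 [1, -1, 2]]

For real matrices with standard dot products, the defining identity <Ax, y> = <x, A^* y> gives (Ax)^T y = x^T (A^*) y, i.e. x^T A^T y = x^T (A^*) y. Since this holds for all x, y, we must have A^* = A^T. Therefore
A^* =
[[2, -2, 0],
 [1, -1, 2]].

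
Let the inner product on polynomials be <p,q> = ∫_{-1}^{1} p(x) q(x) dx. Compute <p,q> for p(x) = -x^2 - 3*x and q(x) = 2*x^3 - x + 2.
<p,q> = -26/15

Expand the product: p(x)·q(x) = -2*x^5 - 6*x^4 + x^3 + x^2 - 6*x.
∫_{-1}^{1} of each monomial x^k gives [2/(k+1) if k even, 0 if k odd]. Integrating term-by-term (or equivalently evaluating the antiderivative F(x) = -x^6/3 - 6*x^5/5 + x^4/4 + x^3/3 - 3*x^2 at the endpoints):
  F(1) − F(−1) = -79/20 − (-133/60) = -26/15.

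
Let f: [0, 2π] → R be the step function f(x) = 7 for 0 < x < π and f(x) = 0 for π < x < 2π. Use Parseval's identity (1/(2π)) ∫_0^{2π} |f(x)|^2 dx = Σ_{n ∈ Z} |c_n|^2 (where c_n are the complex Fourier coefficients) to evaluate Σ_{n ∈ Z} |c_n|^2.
Σ |c_n|^2 = 49/2

Parseval equates the L^2 energy of f (normalised by 1/(2π)) with the ℓ^2 sum of its Fourier coefficients: (1/(2π)) ∫_0^{2π} |f|^2 = Σ |c_n|^2.
Compute the left side: (1/(2π)) [∫_0^π 7^2 dx + ∫_π^{2π} 0^2 dx] = (1/(2π)) · (49π + 0π) = (49 + 0)/2 = 49/2.
So Σ_{n ∈ Z} |c_n|^2 = 49/2.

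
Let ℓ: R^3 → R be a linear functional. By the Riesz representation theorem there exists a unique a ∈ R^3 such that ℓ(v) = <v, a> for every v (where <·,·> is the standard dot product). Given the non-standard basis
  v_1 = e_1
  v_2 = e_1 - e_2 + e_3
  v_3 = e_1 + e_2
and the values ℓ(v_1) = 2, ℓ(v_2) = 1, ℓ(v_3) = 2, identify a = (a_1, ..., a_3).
a = (2, 0, -1)

Write a = (a_1, ..., a_3) in the standard basis. For each basis vector v_i, ℓ(v_i) = <v_i, a> is a linear equation in the a_j's. Collect the n equations into a matrix system V a = ℓ, where row i of V is v_i (expressed in the standard basis). Since V is invertible (lower-triangular with 1s on the diagonal, up to permutation), solve by back-substitution:
  V =
[[1, 0, 0],
 [1, -1, 1],
 [1, 1, 0]]
  V a = (2, 1, 2)
Solving gives a = (2, 0, -1).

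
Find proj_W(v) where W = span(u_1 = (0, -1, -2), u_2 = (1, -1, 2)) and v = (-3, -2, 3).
proj_W(v) = (13/21, -4/21, 44/21)

Set up U = [u_1 | ... | u_2] ∈ R^(3×2). The projector onto W = col(U) is P = U (U^T U)^(-1) U^T.
Compute U^T U =
  [5, -3]
  [-3, 6],
and U^T v = (-4, 5).
Solve U^T U · c = U^T v for the coefficients: c = (-3/7, 13/21). The projection is proj_W(v) = U c.
Check: (v - proj_W(v)) · u_1 = 0  (should be 0).
Check: (v - proj_W(v)) · u_2 = 0  (should be 0).
Result: proj_W(v) = (13/21, -4/21, 44/21).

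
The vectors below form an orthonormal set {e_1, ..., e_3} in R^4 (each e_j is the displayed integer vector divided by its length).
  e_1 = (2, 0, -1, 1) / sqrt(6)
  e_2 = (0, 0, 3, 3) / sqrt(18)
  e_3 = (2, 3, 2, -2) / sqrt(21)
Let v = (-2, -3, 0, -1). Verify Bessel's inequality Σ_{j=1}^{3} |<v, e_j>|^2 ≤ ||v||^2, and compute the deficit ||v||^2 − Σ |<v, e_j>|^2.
Σ |<v, e_j>|^2 = 73/7; ||v||^2 = 14; deficit = 25/7

Write each e_j = u_j / sqrt(<u_j, u_j>) where u_j is the displayed integer vector. Then <v, e_j> = <v, u_j> / sqrt(<u_j, u_j>), so |<v, e_j>|^2 = <v, u_j>^2 / <u_j, u_j>.
Coefficients: <v, e_1> = -5/sqrt(6), <v, e_2> = -3/sqrt(18), <v, e_3> = -11/sqrt(21).
Square and sum: Σ |<v, e_j>|^2 = 73/7.
Compute ||v||^2 = v·v = 14.
Deficit = 14 − 73/7 = 25/7 ≥ 0, confirming Bessel's inequality. (The deficit equals ||v − Σ <v,e_j> e_j||^2, the squared distance from v to span{e_j}.)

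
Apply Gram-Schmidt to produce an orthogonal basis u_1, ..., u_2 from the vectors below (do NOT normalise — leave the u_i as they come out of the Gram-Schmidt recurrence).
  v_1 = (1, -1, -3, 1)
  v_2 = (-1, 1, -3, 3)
Orthogonal basis:
  u_1 = (1, -1, -3, 1)
  u_2 = (-11/6, 11/6, -1/2, 13/6)

Apply the Gram-Schmidt recurrence
  u_1 = v_1
  u_i = v_i − Σ_{j<i} ((v_i · u_j) / (u_j · u_j)) · u_j.

Step by step this gives:
  u_1 = (1, -1, -3, 1)
  u_2 = (-11/6, 11/6, -1/2, 13/6)

Orthogonality check:
  u_2 · u_1 = 0 (should be 0)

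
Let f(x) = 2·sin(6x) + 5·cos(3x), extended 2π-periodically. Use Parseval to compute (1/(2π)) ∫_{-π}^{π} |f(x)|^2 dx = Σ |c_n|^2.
Σ |c_n|^2 = 29/2

Expand |f|^2 and use orthogonality of {sin(nx), cos(mx)} on [-π, π]:
  ∫_{-π}^{π} sin(nx)^2 dx = π, ∫ cos(mx)^2 dx = π, and cross terms integrate to 0.
So ∫_{-π}^{π} f(x)^2 dx = 2^2 · π + 5^2 · π = (4 + 25)π.
Divide by 2π: (4 + 25)/2 = 29/2.
By Parseval, this equals Σ |c_n|^2.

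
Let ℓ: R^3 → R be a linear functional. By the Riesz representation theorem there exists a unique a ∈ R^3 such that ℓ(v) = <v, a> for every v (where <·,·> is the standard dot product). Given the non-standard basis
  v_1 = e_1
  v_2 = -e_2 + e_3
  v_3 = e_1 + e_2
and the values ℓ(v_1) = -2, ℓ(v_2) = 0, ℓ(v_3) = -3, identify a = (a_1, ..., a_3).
a = (-2, -1, -1)

Write a = (a_1, ..., a_3) in the standard basis. For each basis vector v_i, ℓ(v_i) = <v_i, a> is a linear equation in the a_j's. Collect the n equations into a matrix system V a = ℓ, where row i of V is v_i (expressed in the standard basis). Since V is invertible (lower-triangular with 1s on the diagonal, up to permutation), solve by back-substitution:
  V =
[[1, 0, 0],
 [0, -1, 1],
 [1, 1, 0]]
  V a = (-2, 0, -3)
Solving gives a = (-2, -1, -1).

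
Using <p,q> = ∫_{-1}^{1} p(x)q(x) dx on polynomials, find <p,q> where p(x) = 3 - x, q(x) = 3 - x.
<p,q> = 56/3

Expand the product: p(x)·q(x) = x^2 - 6*x + 9.
∫_{-1}^{1} of each monomial x^k gives [2/(k+1) if k even, 0 if k odd]. Integrating term-by-term (or equivalently evaluating the antiderivative F(x) = x^3/3 - 3*x^2 + 9*x at the endpoints):
  F(1) − F(−1) = 19/3 − (-37/3) = 56/3.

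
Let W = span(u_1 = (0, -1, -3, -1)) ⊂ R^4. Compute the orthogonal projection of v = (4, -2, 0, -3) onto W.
proj_W(v) = (0, -5/11, -15/11, -5/11)

Set up U = [u_1 | ... | u_1] ∈ R^(4×1). The projector onto W = col(U) is P = U (U^T U)^(-1) U^T.
Compute U^T U =
  [11],
and U^T v = (5).
Solve U^T U · c = U^T v for the coefficients: c = (5/11). The projection is proj_W(v) = U c.
Check: (v - proj_W(v)) · u_1 = 0  (should be 0).
Result: proj_W(v) = (0, -5/11, -15/11, -5/11).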